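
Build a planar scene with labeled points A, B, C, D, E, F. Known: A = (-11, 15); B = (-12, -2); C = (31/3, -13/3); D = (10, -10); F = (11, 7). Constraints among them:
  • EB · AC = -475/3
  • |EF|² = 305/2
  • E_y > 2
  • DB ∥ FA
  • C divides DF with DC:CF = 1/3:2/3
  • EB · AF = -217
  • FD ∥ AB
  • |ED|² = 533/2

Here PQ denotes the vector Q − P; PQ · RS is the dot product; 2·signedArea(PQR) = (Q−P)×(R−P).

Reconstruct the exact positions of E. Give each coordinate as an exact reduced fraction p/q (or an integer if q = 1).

E = (-1/2, 5/2)

1. E_x = -1/2  [EB · AC = -475/3 ∩ EB · AF = -217]
2. E_y = 5/2  [EB · AC = -475/3 ∩ EB · AF = -217]
   → E = (-1/2, 5/2)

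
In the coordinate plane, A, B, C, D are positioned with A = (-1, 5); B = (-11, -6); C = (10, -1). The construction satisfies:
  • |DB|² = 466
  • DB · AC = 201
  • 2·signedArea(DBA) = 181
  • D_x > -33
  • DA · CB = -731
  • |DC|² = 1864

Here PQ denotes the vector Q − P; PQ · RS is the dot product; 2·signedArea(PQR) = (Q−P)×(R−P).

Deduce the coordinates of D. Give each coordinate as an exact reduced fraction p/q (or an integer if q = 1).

1. D_x = -32  [DA · CB = -731 ∩ DB · AC = 201]
2. D_y = -11  [DA · CB = -731 ∩ DB · AC = 201]
   → D = (-32, -11)

D = (-32, -11)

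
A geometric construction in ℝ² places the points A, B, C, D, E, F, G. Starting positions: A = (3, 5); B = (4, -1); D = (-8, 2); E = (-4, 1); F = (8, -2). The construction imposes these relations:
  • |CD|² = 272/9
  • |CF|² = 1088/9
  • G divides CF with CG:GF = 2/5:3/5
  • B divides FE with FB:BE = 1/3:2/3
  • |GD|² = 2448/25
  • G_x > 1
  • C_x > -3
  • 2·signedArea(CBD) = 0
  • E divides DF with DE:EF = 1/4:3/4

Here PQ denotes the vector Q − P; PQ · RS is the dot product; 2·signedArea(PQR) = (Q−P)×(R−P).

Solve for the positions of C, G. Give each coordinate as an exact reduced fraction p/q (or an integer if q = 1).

C = (-8/3, 2/3)
G = (8/5, -2/5)

1. C_x = -8/3  [line -3·x + -12·y + 0 = 0 ∩ |CD|² = 272/9]
2. C_y = 2/3  [line -3·x + -12·y + 0 = 0 ∩ |CD|² = 272/9]
   → C = (-8/3, 2/3)
3. G_x = 8/5  [G divides CF with CG:GF = 2/5:3/5]
4. G_y = -2/5  [G divides CF with CG:GF = 2/5:3/5]
   → G = (8/5, -2/5)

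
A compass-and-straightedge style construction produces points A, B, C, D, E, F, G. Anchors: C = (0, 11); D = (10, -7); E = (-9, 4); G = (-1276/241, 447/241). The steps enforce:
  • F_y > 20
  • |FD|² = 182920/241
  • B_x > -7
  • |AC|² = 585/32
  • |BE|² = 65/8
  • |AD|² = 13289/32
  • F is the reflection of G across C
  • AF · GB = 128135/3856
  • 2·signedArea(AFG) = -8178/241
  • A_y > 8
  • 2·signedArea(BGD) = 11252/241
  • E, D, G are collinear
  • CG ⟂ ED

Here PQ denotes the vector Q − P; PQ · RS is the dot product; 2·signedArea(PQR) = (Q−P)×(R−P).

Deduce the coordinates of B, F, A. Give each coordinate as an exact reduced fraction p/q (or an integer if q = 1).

1. B_x = -27/4  [line 2134/241·x + 3686/241·y + -6790/241 = 0 ∩ |BE|² = 65/8]
2. B_y = 23/4  [line 2134/241·x + 3686/241·y + -6790/241 = 0 ∩ |BE|² = 65/8]
   → B = (-27/4, 23/4)
3. F_x = 1276/241  [F is the reflection of G across C]
4. F_y = 4855/241  [F is the reflection of G across C]
   → F = (1276/241, 4855/241)
5. A_x = -27/8  [2·signedArea(AFG) = -8178/241 ∩ AF · GB = 128135/3856]
6. A_y = 67/8  [2·signedArea(AFG) = -8178/241 ∩ AF · GB = 128135/3856]
   → A = (-27/8, 67/8)

A = (-27/8, 67/8)
B = (-27/4, 23/4)
F = (1276/241, 4855/241)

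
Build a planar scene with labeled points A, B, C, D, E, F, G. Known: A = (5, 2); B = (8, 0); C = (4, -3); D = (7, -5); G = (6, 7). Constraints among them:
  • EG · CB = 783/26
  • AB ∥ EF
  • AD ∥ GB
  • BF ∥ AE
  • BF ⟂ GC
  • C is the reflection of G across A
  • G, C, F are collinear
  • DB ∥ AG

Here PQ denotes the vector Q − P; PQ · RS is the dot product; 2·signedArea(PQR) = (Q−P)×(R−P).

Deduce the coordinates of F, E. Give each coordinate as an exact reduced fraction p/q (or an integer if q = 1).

E = (45/26, 69/26)
F = (123/26, 17/26)

1. F_x = 123/26  [G, C, F are collinear ∩ BF ⟂ GC]
2. F_y = 17/26  [G, C, F are collinear ∩ BF ⟂ GC]
   → F = (123/26, 17/26)
3. E_x = 45/26  [AB ∥ EF ∩ BF ∥ AE]
4. E_y = 69/26  [AB ∥ EF ∩ BF ∥ AE]
   → E = (45/26, 69/26)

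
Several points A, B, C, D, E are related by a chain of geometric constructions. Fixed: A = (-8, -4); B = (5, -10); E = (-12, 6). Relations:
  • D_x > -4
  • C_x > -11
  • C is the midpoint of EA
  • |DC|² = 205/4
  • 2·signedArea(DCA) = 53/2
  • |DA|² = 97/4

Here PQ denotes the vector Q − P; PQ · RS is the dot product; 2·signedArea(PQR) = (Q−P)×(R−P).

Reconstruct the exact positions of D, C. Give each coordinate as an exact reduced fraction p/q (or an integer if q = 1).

1. C_x = -10  [C is the midpoint of EA]
2. C_y = 1  [C is the midpoint of EA]
   → C = (-10, 1)
3. D_x = -7/2  [line 5·x + 2·y + 43/2 = 0 ∩ |DC|² = 205/4]
4. D_y = -2  [line 5·x + 2·y + 43/2 = 0 ∩ |DC|² = 205/4]
   → D = (-7/2, -2)

C = (-10, 1)
D = (-7/2, -2)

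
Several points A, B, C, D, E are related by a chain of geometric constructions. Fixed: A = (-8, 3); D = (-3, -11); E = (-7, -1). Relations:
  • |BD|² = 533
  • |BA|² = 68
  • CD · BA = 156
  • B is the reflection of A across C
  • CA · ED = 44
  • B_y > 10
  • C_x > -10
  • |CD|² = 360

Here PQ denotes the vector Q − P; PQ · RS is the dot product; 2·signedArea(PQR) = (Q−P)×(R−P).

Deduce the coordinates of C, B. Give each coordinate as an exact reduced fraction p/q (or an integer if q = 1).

1. C_x = -9  [line -4·x + 10·y + -106 = 0 ∩ |CD|² = 360]
2. C_y = 7  [line -4·x + 10·y + -106 = 0 ∩ |CD|² = 360]
   → C = (-9, 7)
3. B_x = -10  [CD · BA = 156 ∩ B is the reflection of A across C]
4. B_y = 11  [CD · BA = 156 ∩ B is the reflection of A across C]
   → B = (-10, 11)

B = (-10, 11)
C = (-9, 7)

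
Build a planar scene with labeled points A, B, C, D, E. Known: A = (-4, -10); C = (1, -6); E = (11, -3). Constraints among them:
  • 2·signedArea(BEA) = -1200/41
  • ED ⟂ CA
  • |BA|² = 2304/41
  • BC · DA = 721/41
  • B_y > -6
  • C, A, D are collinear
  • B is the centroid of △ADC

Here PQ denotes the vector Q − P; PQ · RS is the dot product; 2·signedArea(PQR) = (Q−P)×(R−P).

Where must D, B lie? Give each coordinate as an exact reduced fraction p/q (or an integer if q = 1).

1. D_x = 351/41  [C, A, D are collinear ∩ ED ⟂ CA]
2. D_y = 2/41  [C, A, D are collinear ∩ ED ⟂ CA]
   → D = (351/41, 2/41)
3. B_x = 76/41  [B is the centroid of △ADC]
4. B_y = -218/41  [B is the centroid of △ADC]
   → B = (76/41, -218/41)

B = (76/41, -218/41)
D = (351/41, 2/41)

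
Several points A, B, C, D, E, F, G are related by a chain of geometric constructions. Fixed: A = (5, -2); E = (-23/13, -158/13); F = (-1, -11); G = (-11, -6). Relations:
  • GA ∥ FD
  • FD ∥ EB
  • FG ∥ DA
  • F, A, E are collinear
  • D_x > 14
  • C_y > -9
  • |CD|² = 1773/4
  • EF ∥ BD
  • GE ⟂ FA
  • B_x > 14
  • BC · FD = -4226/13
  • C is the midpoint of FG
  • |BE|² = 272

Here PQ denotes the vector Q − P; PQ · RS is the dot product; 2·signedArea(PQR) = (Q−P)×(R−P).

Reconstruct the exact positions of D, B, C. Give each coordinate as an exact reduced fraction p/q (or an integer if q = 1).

1. D_x = 15  [FG ∥ DA ∩ GA ∥ FD]
2. D_y = -7  [FG ∥ DA ∩ GA ∥ FD]
   → D = (15, -7)
3. B_x = 185/13  [EF ∥ BD ∩ FD ∥ EB]
4. B_y = -106/13  [EF ∥ BD ∩ FD ∥ EB]
   → B = (185/13, -106/13)
5. C_x = -6  [C is the midpoint of FG]
6. C_y = -17/2  [C is the midpoint of FG]
   → C = (-6, -17/2)

B = (185/13, -106/13)
C = (-6, -17/2)
D = (15, -7)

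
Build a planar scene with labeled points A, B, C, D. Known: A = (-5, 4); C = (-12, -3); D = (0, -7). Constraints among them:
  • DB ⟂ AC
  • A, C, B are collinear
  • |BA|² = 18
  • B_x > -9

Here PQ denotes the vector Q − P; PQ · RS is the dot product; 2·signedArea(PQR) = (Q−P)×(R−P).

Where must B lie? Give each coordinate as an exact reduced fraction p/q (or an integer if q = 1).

1. B_x = -8  [A, C, B are collinear ∩ DB ⟂ AC]
2. B_y = 1  [A, C, B are collinear ∩ DB ⟂ AC]
   → B = (-8, 1)

B = (-8, 1)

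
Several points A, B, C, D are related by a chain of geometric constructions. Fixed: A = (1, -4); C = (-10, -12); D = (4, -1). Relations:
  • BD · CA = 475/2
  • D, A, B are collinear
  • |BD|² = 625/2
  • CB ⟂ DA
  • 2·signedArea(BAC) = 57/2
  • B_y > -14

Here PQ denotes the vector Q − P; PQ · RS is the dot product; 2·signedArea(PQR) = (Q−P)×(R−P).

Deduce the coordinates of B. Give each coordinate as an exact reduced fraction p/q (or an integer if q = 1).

B = (-17/2, -27/2)

1. B_x = -17/2  [D, A, B are collinear ∩ CB ⟂ DA]
2. B_y = -27/2  [D, A, B are collinear ∩ CB ⟂ DA]
   → B = (-17/2, -27/2)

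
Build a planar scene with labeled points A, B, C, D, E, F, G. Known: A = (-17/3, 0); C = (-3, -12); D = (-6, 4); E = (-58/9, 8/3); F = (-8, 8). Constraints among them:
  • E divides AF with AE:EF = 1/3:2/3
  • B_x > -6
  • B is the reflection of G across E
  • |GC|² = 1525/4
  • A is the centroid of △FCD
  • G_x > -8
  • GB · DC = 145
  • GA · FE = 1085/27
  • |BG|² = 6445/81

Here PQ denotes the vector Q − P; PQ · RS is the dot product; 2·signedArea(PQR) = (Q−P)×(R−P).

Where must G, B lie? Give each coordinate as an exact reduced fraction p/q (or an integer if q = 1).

1. G_x = -15/2  [line -14/9·x + 16/3·y + -49 = 0 ∩ |GC|² = 1525/4]
2. G_y = 7  [line -14/9·x + 16/3·y + -49 = 0 ∩ |GC|² = 1525/4]
   → G = (-15/2, 7)
3. B_x = -97/18  [B is the reflection of G across E]
4. B_y = -5/3  [B is the reflection of G across E]
   → B = (-97/18, -5/3)

B = (-97/18, -5/3)
G = (-15/2, 7)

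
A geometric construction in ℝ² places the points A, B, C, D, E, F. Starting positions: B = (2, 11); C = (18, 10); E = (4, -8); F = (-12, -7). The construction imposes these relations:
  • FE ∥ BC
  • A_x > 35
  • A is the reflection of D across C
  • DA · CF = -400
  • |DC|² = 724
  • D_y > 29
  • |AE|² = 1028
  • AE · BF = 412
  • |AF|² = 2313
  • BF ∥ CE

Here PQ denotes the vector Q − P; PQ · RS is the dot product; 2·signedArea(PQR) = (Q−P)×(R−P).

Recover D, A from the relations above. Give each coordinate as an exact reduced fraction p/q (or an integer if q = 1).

1. A_x = 36  [line 14·x + 18·y + -324 = 0 ∩ |AE|² = 1028]
2. A_y = -10  [line 14·x + 18·y + -324 = 0 ∩ |AE|² = 1028]
   → A = (36, -10)
3. D_x = 0  [DA · CF = -400 ∩ A is the reflection of D across C]
4. D_y = 30  [DA · CF = -400 ∩ A is the reflection of D across C]
   → D = (0, 30)

A = (36, -10)
D = (0, 30)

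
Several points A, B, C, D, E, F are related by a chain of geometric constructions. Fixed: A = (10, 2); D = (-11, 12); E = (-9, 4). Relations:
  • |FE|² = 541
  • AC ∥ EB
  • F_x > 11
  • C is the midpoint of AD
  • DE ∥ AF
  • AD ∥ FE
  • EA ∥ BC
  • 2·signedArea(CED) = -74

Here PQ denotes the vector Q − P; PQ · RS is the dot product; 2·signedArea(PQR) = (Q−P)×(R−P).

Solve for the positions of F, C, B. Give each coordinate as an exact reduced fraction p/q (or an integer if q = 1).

1. F_x = 12  [AD ∥ FE ∩ DE ∥ AF]
2. F_y = -6  [AD ∥ FE ∩ DE ∥ AF]
   → F = (12, -6)
3. C_x = -1/2  [C is the midpoint of AD]
4. C_y = 7  [C is the midpoint of AD]
   → C = (-1/2, 7)
5. B_x = -39/2  [EA ∥ BC ∩ AC ∥ EB]
6. B_y = 9  [EA ∥ BC ∩ AC ∥ EB]
   → B = (-39/2, 9)

B = (-39/2, 9)
C = (-1/2, 7)
F = (12, -6)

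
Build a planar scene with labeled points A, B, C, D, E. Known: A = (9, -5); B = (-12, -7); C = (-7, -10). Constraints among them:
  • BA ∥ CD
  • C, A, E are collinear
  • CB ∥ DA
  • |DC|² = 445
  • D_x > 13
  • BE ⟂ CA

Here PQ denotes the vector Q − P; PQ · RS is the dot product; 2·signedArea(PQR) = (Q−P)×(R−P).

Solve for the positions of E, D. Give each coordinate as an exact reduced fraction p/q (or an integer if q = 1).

D = (14, -8)
E = (-3007/281, -3135/281)

1. E_x = -3007/281  [C, A, E are collinear ∩ BE ⟂ CA]
2. E_y = -3135/281  [C, A, E are collinear ∩ BE ⟂ CA]
   → E = (-3007/281, -3135/281)
3. D_x = 14  [CB ∥ DA ∩ BA ∥ CD]
4. D_y = -8  [CB ∥ DA ∩ BA ∥ CD]
   → D = (14, -8)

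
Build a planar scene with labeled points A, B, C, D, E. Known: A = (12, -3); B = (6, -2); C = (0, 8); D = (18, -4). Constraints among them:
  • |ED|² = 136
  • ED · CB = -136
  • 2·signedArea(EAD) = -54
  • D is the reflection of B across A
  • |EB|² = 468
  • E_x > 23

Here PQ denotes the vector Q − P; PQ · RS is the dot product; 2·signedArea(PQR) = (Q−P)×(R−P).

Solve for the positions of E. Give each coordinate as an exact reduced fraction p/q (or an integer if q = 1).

E = (24, -14)

1. E_x = 24  [2·signedArea(EAD) = -54 ∩ ED · CB = -136]
2. E_y = -14  [2·signedArea(EAD) = -54 ∩ ED · CB = -136]
   → E = (24, -14)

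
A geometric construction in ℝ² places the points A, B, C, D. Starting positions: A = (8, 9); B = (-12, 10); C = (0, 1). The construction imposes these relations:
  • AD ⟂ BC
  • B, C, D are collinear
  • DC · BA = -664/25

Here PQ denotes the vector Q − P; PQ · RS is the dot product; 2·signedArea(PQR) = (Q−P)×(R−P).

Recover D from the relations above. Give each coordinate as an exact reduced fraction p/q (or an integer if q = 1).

1. D_x = 32/25  [B, C, D are collinear ∩ AD ⟂ BC]
2. D_y = 1/25  [B, C, D are collinear ∩ AD ⟂ BC]
   → D = (32/25, 1/25)

D = (32/25, 1/25)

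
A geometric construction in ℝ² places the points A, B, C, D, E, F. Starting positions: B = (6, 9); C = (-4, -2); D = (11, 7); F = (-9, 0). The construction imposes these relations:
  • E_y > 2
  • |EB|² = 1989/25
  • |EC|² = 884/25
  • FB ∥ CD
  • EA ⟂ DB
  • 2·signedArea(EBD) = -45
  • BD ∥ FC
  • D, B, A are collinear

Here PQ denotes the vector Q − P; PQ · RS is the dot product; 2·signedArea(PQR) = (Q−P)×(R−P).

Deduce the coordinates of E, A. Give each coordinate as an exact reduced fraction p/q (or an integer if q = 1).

A = (90/29, 1473/145)
E = (0, 12/5)

1. E_x = 0  [line 2·x + 5·y + -12 = 0 ∩ |EB|² = 1989/25]
2. E_y = 12/5  [line 2·x + 5·y + -12 = 0 ∩ |EB|² = 1989/25]
   → E = (0, 12/5)
3. A_x = 90/29  [D, B, A are collinear ∩ EA ⟂ DB]
4. A_y = 1473/145  [D, B, A are collinear ∩ EA ⟂ DB]
   → A = (90/29, 1473/145)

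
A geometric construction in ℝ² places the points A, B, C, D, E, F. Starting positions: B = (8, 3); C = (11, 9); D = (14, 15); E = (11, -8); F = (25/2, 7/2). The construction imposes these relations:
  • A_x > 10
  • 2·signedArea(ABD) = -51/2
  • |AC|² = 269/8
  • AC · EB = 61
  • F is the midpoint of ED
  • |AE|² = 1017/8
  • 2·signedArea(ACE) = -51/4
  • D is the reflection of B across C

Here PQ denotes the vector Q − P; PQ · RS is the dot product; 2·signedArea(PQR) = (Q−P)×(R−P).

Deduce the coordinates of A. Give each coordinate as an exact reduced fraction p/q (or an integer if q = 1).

1. A_x = 41/4  [2·signedArea(ACE) = -51/4 ∩ AC · EB = 61]
2. A_y = 13/4  [2·signedArea(ACE) = -51/4 ∩ AC · EB = 61]
   → A = (41/4, 13/4)

A = (41/4, 13/4)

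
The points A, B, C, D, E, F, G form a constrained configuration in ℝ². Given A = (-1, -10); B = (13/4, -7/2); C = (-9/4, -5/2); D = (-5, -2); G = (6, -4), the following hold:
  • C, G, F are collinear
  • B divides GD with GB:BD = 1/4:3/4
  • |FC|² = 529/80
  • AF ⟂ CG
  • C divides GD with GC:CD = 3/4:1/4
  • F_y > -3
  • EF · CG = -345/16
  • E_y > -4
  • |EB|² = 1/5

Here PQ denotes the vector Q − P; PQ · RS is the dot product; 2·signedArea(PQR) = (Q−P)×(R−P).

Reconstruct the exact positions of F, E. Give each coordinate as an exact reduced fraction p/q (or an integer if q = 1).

E = (281/100, -171/50)
F = (7/25, -74/25)

1. F_x = 7/25  [C, G, F are collinear ∩ AF ⟂ CG]
2. F_y = -74/25  [C, G, F are collinear ∩ AF ⟂ CG]
   → F = (7/25, -74/25)
3. E_x = 281/100  [line -33/4·x + 3/2·y + 453/16 = 0 ∩ |EB|² = 1/5]
4. E_y = -171/50  [line -33/4·x + 3/2·y + 453/16 = 0 ∩ |EB|² = 1/5]
   → E = (281/100, -171/50)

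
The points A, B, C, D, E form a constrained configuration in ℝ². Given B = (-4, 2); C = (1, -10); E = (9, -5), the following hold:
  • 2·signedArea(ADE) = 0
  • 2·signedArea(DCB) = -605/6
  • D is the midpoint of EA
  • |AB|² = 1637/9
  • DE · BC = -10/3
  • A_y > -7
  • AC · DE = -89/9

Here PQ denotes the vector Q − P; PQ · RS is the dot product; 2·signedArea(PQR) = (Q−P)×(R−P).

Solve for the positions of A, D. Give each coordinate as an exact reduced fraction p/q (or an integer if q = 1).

A = (19/3, -20/3)
D = (23/3, -35/6)

1. D_x = 23/3  [2·signedArea(DCB) = -605/6 ∩ DE · BC = -10/3]
2. D_y = -35/6  [2·signedArea(DCB) = -605/6 ∩ DE · BC = -10/3]
   → D = (23/3, -35/6)
3. A_x = 19/3  [2·signedArea(ADE) = 0 ∩ D is the midpoint of EA]
4. A_y = -20/3  [2·signedArea(ADE) = 0 ∩ D is the midpoint of EA]
   → A = (19/3, -20/3)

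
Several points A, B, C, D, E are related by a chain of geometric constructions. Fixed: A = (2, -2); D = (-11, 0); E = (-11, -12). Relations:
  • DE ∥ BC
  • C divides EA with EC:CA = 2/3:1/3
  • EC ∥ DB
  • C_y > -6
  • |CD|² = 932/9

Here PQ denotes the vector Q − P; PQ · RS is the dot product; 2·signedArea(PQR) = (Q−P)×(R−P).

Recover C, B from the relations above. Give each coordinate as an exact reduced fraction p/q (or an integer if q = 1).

B = (-7/3, 20/3)
C = (-7/3, -16/3)

1. C_x = -7/3  [C divides EA with EC:CA = 2/3:1/3]
2. C_y = -16/3  [C divides EA with EC:CA = 2/3:1/3]
   → C = (-7/3, -16/3)
3. B_x = -7/3  [DE ∥ BC ∩ EC ∥ DB]
4. B_y = 20/3  [DE ∥ BC ∩ EC ∥ DB]
   → B = (-7/3, 20/3)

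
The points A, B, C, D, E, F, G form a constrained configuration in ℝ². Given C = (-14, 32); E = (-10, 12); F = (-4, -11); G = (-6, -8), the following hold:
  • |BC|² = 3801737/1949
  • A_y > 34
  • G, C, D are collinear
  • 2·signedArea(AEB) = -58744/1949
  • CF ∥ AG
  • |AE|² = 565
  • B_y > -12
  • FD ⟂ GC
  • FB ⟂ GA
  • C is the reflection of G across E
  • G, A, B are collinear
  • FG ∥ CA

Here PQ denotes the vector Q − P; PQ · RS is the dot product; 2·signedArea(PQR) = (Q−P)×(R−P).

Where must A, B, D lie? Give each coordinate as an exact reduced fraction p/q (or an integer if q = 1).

A = (-16, 35)
B = (-10204/1949, -21999/1949)
D = (-139/26, -293/26)

1. A_x = -16  [CF ∥ AG ∩ FG ∥ CA]
2. A_y = 35  [CF ∥ AG ∩ FG ∥ CA]
   → A = (-16, 35)
3. B_x = -10204/1949  [G, A, B are collinear ∩ FB ⟂ GA]
4. B_y = -21999/1949  [G, A, B are collinear ∩ FB ⟂ GA]
   → B = (-10204/1949, -21999/1949)
5. D_x = -139/26  [G, C, D are collinear ∩ FD ⟂ GC]
6. D_y = -293/26  [G, C, D are collinear ∩ FD ⟂ GC]
   → D = (-139/26, -293/26)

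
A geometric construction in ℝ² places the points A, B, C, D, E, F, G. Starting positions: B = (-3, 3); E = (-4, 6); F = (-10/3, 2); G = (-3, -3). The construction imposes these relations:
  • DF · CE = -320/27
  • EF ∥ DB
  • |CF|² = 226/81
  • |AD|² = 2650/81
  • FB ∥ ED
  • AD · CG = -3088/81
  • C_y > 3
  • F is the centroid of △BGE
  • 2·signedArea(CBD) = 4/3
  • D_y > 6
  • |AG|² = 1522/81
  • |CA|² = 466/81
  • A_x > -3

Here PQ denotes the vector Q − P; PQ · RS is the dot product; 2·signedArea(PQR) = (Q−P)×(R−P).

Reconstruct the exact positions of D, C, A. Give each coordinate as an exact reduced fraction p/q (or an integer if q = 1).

A = (-26/9, 4/3)
C = (-31/9, 11/3)
D = (-11/3, 7)

1. D_x = -11/3  [EF ∥ DB ∩ FB ∥ ED]
2. D_y = 7  [EF ∥ DB ∩ FB ∥ ED]
   → D = (-11/3, 7)
3. C_x = -31/9  [2·signedArea(CBD) = 4/3 ∩ DF · CE = -320/27]
4. C_y = 11/3  [2·signedArea(CBD) = 4/3 ∩ DF · CE = -320/27]
   → C = (-31/9, 11/3)
5. A_x = -26/9  [line -4/9·x + 20/3·y + -824/81 = 0 ∩ |CA|² = 466/81]
6. A_y = 4/3  [line -4/9·x + 20/3·y + -824/81 = 0 ∩ |CA|² = 466/81]
   → A = (-26/9, 4/3)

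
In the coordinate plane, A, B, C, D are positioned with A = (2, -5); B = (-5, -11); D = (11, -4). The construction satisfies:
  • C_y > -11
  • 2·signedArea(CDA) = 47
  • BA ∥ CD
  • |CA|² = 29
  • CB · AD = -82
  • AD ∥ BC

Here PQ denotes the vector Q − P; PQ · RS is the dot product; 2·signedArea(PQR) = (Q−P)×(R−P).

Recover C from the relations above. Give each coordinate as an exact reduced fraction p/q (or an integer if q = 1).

1. C_x = 4  [BA ∥ CD ∩ AD ∥ BC]
2. C_y = -10  [BA ∥ CD ∩ AD ∥ BC]
   → C = (4, -10)

C = (4, -10)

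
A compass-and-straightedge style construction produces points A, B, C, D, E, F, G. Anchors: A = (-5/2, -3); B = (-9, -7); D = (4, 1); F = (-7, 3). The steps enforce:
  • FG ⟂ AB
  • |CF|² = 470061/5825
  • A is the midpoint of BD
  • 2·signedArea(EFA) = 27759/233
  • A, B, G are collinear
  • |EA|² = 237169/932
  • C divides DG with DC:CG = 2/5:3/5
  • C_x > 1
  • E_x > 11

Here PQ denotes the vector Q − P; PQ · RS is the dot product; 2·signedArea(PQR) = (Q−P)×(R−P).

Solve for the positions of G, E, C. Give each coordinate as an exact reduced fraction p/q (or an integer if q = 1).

1. G_x = -719/233  [A, B, G are collinear ∩ FG ⟂ AB]
2. G_y = -783/233  [A, B, G are collinear ∩ FG ⟂ AB]
   → G = (-719/233, -783/233)
3. E_x = 2583/233  [line 6·x + 9/2·y + -42237/466 = 0 ∩ |EA|² = 237169/932]
4. E_y = 1249/233  [line 6·x + 9/2·y + -42237/466 = 0 ∩ |EA|² = 237169/932]
   → E = (2583/233, 1249/233)
5. C_x = 1358/1165  [C divides DG with DC:CG = 2/5:3/5]
6. C_y = -867/1165  [C divides DG with DC:CG = 2/5:3/5]
   → C = (1358/1165, -867/1165)

C = (1358/1165, -867/1165)
E = (2583/233, 1249/233)
G = (-719/233, -783/233)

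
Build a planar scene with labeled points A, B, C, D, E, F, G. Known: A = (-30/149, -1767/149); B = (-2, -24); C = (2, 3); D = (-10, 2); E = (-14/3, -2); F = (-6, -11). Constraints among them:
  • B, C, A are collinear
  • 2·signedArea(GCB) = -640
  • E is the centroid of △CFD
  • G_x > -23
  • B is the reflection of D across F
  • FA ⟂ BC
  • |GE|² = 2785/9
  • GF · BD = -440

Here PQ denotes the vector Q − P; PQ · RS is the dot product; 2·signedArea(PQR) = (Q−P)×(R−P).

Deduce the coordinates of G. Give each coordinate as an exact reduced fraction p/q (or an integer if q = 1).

1. G_x = -22  [GF · BD = -440 ∩ 2·signedArea(GCB) = -640]
2. G_y = 1  [GF · BD = -440 ∩ 2·signedArea(GCB) = -640]
   → G = (-22, 1)

G = (-22, 1)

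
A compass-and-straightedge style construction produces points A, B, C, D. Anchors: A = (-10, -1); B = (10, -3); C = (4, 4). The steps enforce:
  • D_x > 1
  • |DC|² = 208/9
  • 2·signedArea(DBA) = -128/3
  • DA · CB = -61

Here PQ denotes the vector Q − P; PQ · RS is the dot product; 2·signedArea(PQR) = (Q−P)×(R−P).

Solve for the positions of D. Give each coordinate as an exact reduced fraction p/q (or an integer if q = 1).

1. D_x = 4/3  [2·signedArea(DBA) = -128/3 ∩ DA · CB = -61]
2. D_y = 0  [2·signedArea(DBA) = -128/3 ∩ DA · CB = -61]
   → D = (4/3, 0)

D = (4/3, 0)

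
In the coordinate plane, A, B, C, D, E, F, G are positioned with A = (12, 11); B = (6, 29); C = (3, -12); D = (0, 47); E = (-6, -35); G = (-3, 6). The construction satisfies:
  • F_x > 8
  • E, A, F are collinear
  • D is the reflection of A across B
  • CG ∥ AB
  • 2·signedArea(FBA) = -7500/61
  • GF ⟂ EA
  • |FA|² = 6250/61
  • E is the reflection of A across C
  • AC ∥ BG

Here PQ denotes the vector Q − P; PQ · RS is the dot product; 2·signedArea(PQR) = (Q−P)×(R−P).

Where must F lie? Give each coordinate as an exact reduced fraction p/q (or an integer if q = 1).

F = (507/61, 96/61)

1. F_x = 507/61  [E, A, F are collinear ∩ GF ⟂ EA]
2. F_y = 96/61  [E, A, F are collinear ∩ GF ⟂ EA]
   → F = (507/61, 96/61)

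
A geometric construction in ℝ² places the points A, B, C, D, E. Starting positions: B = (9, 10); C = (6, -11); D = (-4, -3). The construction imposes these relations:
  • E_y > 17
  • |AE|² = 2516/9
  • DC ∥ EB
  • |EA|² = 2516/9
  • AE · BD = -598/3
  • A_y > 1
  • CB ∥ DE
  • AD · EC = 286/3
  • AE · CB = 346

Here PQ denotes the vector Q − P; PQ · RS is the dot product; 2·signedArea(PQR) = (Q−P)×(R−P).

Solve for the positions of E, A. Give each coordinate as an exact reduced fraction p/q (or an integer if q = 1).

A = (1/3, 4/3)
E = (-1, 18)

1. E_x = -1  [DC ∥ EB ∩ CB ∥ DE]
2. E_y = 18  [DC ∥ EB ∩ CB ∥ DE]
   → E = (-1, 18)
3. A_x = 1/3  [AE · CB = 346 ∩ AE · BD = -598/3]
4. A_y = 4/3  [AE · CB = 346 ∩ AE · BD = -598/3]
   → A = (1/3, 4/3)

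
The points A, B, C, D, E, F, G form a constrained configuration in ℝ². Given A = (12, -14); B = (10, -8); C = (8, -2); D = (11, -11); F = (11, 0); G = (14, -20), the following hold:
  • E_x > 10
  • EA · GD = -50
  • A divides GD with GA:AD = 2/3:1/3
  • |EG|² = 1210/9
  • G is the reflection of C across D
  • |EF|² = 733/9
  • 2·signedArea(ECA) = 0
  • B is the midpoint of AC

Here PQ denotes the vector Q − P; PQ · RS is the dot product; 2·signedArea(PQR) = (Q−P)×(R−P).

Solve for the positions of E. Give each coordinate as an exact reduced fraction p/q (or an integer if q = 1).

E = (31/3, -9)

1. E_x = 31/3  [2·signedArea(ECA) = 0 ∩ EA · GD = -50]
2. E_y = -9  [2·signedArea(ECA) = 0 ∩ EA · GD = -50]
   → E = (31/3, -9)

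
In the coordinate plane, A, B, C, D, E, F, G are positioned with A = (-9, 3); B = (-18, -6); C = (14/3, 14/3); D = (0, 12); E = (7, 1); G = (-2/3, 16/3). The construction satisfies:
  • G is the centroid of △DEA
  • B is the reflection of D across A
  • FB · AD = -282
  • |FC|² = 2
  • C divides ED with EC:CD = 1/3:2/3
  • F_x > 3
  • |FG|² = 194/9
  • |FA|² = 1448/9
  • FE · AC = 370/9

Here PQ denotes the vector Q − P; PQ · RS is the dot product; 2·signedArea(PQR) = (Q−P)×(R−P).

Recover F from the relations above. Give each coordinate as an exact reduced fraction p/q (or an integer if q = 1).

1. F_x = 11/3  [FB · AD = -282 ∩ FE · AC = 370/9]
2. F_y = 11/3  [FB · AD = -282 ∩ FE · AC = 370/9]
   → F = (11/3, 11/3)

F = (11/3, 11/3)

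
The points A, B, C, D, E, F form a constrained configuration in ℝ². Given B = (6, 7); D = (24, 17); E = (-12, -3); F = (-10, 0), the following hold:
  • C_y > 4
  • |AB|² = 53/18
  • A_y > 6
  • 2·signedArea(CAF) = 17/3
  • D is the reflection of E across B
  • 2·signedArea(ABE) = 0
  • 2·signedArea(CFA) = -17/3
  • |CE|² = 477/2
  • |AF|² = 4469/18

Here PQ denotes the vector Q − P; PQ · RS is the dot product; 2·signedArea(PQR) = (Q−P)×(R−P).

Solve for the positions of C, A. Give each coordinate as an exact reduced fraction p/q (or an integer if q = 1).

1. A_x = 9/2  [line 10·x + -18·y + 66 = 0 ∩ |AF|² = 4469/18]
2. A_y = 37/6  [line 10·x + -18·y + 66 = 0 ∩ |AF|² = 4469/18]
   → A = (9/2, 37/6)
3. C_x = 3/2  [line -37/6·x + 29/2·y + -56 = 0 ∩ |CE|² = 477/2]
4. C_y = 9/2  [line -37/6·x + 29/2·y + -56 = 0 ∩ |CE|² = 477/2]
   → C = (3/2, 9/2)

A = (9/2, 37/6)
C = (3/2, 9/2)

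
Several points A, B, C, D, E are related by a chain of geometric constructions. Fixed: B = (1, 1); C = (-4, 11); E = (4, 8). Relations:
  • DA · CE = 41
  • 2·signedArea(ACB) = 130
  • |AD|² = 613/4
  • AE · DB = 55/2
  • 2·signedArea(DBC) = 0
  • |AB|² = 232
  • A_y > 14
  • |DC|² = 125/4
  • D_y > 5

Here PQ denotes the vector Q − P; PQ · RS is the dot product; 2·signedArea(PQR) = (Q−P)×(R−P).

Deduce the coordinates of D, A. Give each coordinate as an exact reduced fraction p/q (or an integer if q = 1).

1. A_x = 7  [line 10·x + 5·y + -145 = 0 ∩ |AB|² = 232]
2. A_y = 15  [line 10·x + 5·y + -145 = 0 ∩ |AB|² = 232]
   → A = (7, 15)
3. D_x = -3/2  [2·signedArea(DBC) = 0 ∩ AE · DB = 55/2]
4. D_y = 6  [2·signedArea(DBC) = 0 ∩ AE · DB = 55/2]
   → D = (-3/2, 6)

A = (7, 15)
D = (-3/2, 6)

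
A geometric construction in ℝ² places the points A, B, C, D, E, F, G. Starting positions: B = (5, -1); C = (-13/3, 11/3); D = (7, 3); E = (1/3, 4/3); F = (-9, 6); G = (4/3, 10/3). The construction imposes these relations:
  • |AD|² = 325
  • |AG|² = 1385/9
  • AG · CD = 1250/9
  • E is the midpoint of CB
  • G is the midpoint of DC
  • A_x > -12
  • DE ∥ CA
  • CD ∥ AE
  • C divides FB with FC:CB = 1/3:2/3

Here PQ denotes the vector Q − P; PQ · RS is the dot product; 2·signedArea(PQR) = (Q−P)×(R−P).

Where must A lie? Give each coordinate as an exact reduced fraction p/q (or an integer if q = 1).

A = (-11, 2)

1. A_x = -11  [CD ∥ AE ∩ DE ∥ CA]
2. A_y = 2  [CD ∥ AE ∩ DE ∥ CA]
   → A = (-11, 2)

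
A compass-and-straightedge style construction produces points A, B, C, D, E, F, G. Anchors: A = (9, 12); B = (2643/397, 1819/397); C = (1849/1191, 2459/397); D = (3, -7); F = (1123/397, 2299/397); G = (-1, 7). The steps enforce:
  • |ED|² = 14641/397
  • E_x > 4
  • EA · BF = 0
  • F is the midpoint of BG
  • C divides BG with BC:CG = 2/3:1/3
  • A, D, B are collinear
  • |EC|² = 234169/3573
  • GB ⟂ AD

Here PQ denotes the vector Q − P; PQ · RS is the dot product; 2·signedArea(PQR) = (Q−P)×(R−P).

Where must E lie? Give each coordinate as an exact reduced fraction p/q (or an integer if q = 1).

E = (1917/397, -480/397)

1. E_x = 1917/397  [line 1520/397·x + -480/397·y + -7920/397 = 0 ∩ |ED|² = 14641/397]
2. E_y = -480/397  [line 1520/397·x + -480/397·y + -7920/397 = 0 ∩ |ED|² = 14641/397]
   → E = (1917/397, -480/397)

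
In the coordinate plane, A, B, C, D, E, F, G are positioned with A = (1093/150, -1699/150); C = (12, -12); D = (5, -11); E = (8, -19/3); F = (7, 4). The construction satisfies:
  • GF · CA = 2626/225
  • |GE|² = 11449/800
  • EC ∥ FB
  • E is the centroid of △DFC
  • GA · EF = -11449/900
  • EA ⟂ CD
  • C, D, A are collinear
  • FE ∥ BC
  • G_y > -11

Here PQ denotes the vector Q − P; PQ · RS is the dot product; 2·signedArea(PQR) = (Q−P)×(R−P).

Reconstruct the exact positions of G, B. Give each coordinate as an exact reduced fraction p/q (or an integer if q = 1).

B = (11, -5/3)
G = (1493/200, -6047/600)

1. G_x = 1493/200  [GA · EF = -11449/900 ∩ GF · CA = 2626/225]
2. G_y = -6047/600  [GA · EF = -11449/900 ∩ GF · CA = 2626/225]
   → G = (1493/200, -6047/600)
3. B_x = 11  [FE ∥ BC ∩ EC ∥ FB]
4. B_y = -5/3  [FE ∥ BC ∩ EC ∥ FB]
   → B = (11, -5/3)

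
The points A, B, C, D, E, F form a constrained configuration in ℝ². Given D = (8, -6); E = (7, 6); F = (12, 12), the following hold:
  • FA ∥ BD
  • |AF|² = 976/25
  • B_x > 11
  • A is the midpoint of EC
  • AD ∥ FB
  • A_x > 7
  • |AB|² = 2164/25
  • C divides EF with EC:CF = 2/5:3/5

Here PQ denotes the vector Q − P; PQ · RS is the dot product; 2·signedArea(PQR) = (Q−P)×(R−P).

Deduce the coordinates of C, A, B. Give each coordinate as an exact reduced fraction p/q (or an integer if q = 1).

A = (8, 36/5)
B = (12, -6/5)
C = (9, 42/5)

1. C_x = 9  [C divides EF with EC:CF = 2/5:3/5]
2. C_y = 42/5  [C divides EF with EC:CF = 2/5:3/5]
   → C = (9, 42/5)
3. A_x = 8  [A is the midpoint of EC]
4. A_y = 36/5  [A is the midpoint of EC]
   → A = (8, 36/5)
5. B_x = 12  [FA ∥ BD ∩ AD ∥ FB]
6. B_y = -6/5  [FA ∥ BD ∩ AD ∥ FB]
   → B = (12, -6/5)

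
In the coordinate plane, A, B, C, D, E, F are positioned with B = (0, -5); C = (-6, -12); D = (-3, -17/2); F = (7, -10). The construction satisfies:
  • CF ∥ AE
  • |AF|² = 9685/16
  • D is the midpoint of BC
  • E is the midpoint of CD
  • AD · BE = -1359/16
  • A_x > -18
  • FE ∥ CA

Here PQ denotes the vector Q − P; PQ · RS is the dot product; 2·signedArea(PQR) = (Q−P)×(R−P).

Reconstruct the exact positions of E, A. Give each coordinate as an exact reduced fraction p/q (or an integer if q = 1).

A = (-35/2, -49/4)
E = (-9/2, -41/4)

1. E_x = -9/2  [E is the midpoint of CD]
2. E_y = -41/4  [E is the midpoint of CD]
   → E = (-9/2, -41/4)
3. A_x = -35/2  [CF ∥ AE ∩ FE ∥ CA]
4. A_y = -49/4  [CF ∥ AE ∩ FE ∥ CA]
   → A = (-35/2, -49/4)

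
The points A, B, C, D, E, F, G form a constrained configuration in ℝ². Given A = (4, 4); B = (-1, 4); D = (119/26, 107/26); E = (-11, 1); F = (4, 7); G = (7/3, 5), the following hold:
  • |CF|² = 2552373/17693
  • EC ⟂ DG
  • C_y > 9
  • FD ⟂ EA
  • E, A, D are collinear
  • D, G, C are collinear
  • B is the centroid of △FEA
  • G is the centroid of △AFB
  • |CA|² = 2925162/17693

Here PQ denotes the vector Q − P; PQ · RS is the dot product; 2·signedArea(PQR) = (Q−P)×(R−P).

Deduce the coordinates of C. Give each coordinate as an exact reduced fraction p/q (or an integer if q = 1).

C = (-138733/17693, 159443/17693)

1. C_x = -138733/17693  [D, G, C are collinear ∩ EC ⟂ DG]
2. C_y = 159443/17693  [D, G, C are collinear ∩ EC ⟂ DG]
   → C = (-138733/17693, 159443/17693)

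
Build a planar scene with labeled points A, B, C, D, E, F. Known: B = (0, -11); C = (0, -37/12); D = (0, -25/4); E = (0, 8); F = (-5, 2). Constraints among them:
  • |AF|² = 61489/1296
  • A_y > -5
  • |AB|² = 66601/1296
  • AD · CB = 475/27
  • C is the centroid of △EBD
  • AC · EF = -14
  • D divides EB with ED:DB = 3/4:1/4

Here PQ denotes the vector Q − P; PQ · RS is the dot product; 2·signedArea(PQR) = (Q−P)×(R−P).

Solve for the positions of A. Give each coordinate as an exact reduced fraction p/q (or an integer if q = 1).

A = (-5/3, -145/36)

1. A_x = -5/3  [AC · EF = -14 ∩ AD · CB = 475/27]
2. A_y = -145/36  [AC · EF = -14 ∩ AD · CB = 475/27]
   → A = (-5/3, -145/36)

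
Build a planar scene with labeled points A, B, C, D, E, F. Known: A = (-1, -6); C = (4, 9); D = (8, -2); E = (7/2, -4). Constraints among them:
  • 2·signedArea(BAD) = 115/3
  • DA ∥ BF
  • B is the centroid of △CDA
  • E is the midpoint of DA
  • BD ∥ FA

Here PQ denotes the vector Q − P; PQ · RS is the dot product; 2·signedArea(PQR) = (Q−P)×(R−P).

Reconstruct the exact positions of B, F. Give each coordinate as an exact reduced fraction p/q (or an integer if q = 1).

1. B_x = 11/3  [B is the centroid of △CDA]
2. B_y = 1/3  [B is the centroid of △CDA]
   → B = (11/3, 1/3)
3. F_x = -16/3  [BD ∥ FA ∩ DA ∥ BF]
4. F_y = -11/3  [BD ∥ FA ∩ DA ∥ BF]
   → F = (-16/3, -11/3)

B = (11/3, 1/3)
F = (-16/3, -11/3)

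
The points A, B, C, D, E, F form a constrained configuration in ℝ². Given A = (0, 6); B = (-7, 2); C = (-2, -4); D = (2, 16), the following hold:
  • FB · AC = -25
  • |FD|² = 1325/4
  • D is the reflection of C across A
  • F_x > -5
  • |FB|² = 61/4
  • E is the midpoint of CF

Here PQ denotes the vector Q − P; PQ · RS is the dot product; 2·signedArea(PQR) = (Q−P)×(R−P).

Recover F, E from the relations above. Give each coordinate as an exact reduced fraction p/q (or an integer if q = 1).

E = (-13/4, -5/2)
F = (-9/2, -1)

1. F_x = -9/2  [line 2·x + 10·y + 19 = 0 ∩ |FB|² = 61/4]
2. F_y = -1  [line 2·x + 10·y + 19 = 0 ∩ |FB|² = 61/4]
   → F = (-9/2, -1)
3. E_x = -13/4  [E is the midpoint of CF]
4. E_y = -5/2  [E is the midpoint of CF]
   → E = (-13/4, -5/2)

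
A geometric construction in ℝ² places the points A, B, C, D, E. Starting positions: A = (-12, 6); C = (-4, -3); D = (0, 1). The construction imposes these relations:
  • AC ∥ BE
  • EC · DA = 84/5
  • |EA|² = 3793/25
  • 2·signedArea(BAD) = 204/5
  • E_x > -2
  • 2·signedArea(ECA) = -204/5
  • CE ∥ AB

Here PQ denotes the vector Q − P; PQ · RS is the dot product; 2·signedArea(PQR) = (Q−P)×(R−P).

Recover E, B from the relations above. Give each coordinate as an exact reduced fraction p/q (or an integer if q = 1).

B = (-48/5, 42/5)
E = (-8/5, -3/5)

1. E_x = -8/5  [2·signedArea(ECA) = -204/5 ∩ EC · DA = 84/5]
2. E_y = -3/5  [2·signedArea(ECA) = -204/5 ∩ EC · DA = 84/5]
   → E = (-8/5, -3/5)
3. B_x = -48/5  [AC ∥ BE ∩ CE ∥ AB]
4. B_y = 42/5  [AC ∥ BE ∩ CE ∥ AB]
   → B = (-48/5, 42/5)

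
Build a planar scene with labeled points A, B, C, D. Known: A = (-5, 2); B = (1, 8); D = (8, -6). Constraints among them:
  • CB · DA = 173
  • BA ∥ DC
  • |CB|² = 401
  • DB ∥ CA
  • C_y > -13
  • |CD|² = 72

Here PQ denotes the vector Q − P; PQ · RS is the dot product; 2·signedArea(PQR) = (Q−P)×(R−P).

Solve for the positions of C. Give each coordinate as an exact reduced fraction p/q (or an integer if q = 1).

C = (2, -12)

1. C_x = 2  [DB ∥ CA ∩ BA ∥ DC]
2. C_y = -12  [DB ∥ CA ∩ BA ∥ DC]
   → C = (2, -12)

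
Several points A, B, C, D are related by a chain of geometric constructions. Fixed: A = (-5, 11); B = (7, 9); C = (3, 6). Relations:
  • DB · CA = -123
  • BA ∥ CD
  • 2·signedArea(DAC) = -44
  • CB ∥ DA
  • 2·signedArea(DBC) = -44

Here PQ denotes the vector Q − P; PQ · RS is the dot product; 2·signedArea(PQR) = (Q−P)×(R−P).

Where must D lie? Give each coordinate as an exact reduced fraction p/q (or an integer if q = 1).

D = (-9, 8)

1. D_x = -9  [CB ∥ DA ∩ BA ∥ CD]
2. D_y = 8  [CB ∥ DA ∩ BA ∥ CD]
   → D = (-9, 8)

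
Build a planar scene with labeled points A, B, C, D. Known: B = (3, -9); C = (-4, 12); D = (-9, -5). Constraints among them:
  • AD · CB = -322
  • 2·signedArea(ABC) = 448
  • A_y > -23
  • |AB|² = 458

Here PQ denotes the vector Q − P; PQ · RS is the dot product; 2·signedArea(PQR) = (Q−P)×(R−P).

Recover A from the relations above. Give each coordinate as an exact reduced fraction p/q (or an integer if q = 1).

A = (-14, -22)

1. A_x = -14  [2·signedArea(ABC) = 448 ∩ AD · CB = -322]
2. A_y = -22  [2·signedArea(ABC) = 448 ∩ AD · CB = -322]
   → A = (-14, -22)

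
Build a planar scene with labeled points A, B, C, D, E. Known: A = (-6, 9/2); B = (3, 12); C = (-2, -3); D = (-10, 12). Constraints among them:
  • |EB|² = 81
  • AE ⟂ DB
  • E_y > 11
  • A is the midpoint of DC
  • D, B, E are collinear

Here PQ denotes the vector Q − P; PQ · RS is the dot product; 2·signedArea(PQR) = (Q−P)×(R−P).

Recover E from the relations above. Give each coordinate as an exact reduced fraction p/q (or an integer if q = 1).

E = (-6, 12)

1. E_x = -6  [D, B, E are collinear ∩ AE ⟂ DB]
2. E_y = 12  [D, B, E are collinear ∩ AE ⟂ DB]
   → E = (-6, 12)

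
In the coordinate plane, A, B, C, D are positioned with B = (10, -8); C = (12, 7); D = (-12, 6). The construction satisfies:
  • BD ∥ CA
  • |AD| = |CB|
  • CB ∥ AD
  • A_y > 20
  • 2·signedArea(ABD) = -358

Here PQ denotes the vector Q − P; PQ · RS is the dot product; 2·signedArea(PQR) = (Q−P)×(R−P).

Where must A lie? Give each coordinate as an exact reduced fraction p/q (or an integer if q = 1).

1. A_x = -10  [CB ∥ AD ∩ BD ∥ CA]
2. A_y = 21  [CB ∥ AD ∩ BD ∥ CA]
   → A = (-10, 21)

A = (-10, 21)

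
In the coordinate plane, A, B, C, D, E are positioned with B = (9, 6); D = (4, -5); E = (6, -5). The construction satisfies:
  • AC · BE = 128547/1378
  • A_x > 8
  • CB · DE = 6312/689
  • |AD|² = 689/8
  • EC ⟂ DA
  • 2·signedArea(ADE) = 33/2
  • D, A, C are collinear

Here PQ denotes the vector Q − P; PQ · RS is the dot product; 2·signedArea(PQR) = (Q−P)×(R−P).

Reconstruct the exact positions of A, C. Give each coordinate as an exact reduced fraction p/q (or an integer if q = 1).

A = (33/4, 13/4)
C = (3045/689, -2884/689)

1. A_y = 13/4  [2·signedArea(ADE) = 33/2]
2. A_x = 33/4  [|AD|² = 689/8]
   → A = (33/4, 13/4)
3. C_x = 3045/689  [D, A, C are collinear ∩ EC ⟂ DA]
4. C_y = -2884/689  [D, A, C are collinear ∩ EC ⟂ DA]
   → C = (3045/689, -2884/689)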